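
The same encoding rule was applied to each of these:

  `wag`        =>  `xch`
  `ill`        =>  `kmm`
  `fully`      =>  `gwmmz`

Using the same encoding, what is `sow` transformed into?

The shift depends on letter class: consonant w→x is +1, but vowel a→c is +2. The rule splits by letter class: vowels +2, consonants +1.
On sow: s(cons)+1=t, o(vowel)+2=q, w(cons)+1=x.

tqx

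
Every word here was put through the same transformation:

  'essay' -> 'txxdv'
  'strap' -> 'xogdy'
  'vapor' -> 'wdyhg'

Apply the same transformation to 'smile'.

xzjit

e(4)→t(19) and s(18)→x(23) fit y≡17x+3 (mod 26); the inverse of 17 mod 26 is 23. Each letter's alphabet position (a=0..z=25) is mapped through 17·x+3 mod 26 — an affine cipher.
For smile: s(18)→17·18+3≡23=x; m(12)→17·12+3≡25=z; i(8)→17·8+3≡9=j; l(11)→17·11+3≡8=i; e(4)→17·4+3≡19=t (all mod 26).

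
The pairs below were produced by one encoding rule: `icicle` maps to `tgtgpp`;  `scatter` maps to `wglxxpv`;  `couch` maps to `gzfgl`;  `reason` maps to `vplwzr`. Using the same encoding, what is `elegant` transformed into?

Two shifts are in play — +11 for a/e/i/o/u, +4 for every other letter.
Applying it to elegant: e(vowel)+11=p, l(cons)+4=p, e(vowel)+11=p, g(cons)+4=k, a(vowel)+11=l, n(cons)+4=r, t(cons)+4=x.

pppklrx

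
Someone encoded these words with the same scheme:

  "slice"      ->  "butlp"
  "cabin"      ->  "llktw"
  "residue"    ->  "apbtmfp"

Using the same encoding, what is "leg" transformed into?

upp

The shift depends on letter class: consonant s→b is +9, but vowel i→t is +11. Vowels shift forward by 11 and consonants shift forward by 9.
For leg: l(cons)+9=u, e(vowel)+11=p, g(cons)+9=p.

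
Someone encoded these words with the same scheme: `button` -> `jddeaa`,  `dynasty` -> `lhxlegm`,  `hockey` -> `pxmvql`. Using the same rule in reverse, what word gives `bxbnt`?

The shift increases by 1 at each position, starting from +8: 8, 9, 10, ….
Reversing it on bxbnt: b−8=t, x−9=o, b−10=r, n−11=c, t−12=h.

torch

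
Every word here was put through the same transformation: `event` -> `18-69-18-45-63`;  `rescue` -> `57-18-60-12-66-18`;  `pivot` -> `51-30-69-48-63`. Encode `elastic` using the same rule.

e(#5)→18 and v(#22)→69: differences scale by 3, so n = 3·pos + 3. Each letter becomes 3×(its alphabet position, a=1..z=26) + 3.
For elastic: e=5→18, l=12→39, a=1→6, s=19→60, t=20→63, i=9→30, c=3→12.

18-39-6-60-63-30-12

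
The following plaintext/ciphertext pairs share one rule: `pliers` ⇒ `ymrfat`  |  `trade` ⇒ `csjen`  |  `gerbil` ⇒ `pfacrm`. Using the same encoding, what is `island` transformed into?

rtubwe

Shifts by position in pliers: pos 0: p→y (+9), pos 1: l→m (+1), pos 2: i→r (+9), pos 3: e→f (+1) — repeating every 2. It's a Vigenère-style cipher with numeric key [9,1]: position i shifts by key[i mod 2].
Applying it to island: i+9=r, s+1=t, l+9=u, a+1=b, n+9=w, d+1=e.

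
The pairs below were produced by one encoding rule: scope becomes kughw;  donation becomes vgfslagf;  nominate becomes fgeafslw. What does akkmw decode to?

issue

Compare letters: s→k is +18, c→u is +18, o→g is +18 — a constant shift. This is a Caesar cipher with shift 18.
Reversing it on akkmw: a−18=i, k−18=s, k−18=s, m−18=u, w−18=e.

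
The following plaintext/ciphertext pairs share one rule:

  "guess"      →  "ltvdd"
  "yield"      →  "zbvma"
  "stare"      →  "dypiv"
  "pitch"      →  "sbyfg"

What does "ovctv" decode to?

venue

g(6)→l(11) and u(20)→t(19) fit y≡21x+15 (mod 26); the inverse of 21 mod 26 is 5. This is an affine cipher: with a=0,…,z=25, each position x becomes (21x+15) mod 26.
Undoing it on ovctv: o(14)→5·(14−15)≡21=v; v(21)→5·(21−15)≡4=e; c(2)→5·(2−15)≡13=n; t(19)→5·(19−15)≡20=u; v(21)→5·(21−15)≡4=e (all mod 26).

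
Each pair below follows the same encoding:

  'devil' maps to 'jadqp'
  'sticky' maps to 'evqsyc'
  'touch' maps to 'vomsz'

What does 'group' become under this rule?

Treating letters as 0–25, the rule is x ↦ 17x + 10 (mod 26).
For group: g(6)→17·6+10≡8=i; r(17)→17·17+10≡13=n; o(14)→17·14+10≡14=o; u(20)→17·20+10≡12=m; p(15)→17·15+10≡5=f (all mod 26).

inomf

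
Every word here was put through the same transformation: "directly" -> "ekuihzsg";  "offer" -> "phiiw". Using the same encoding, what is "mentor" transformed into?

Letter i (0-indexed) is shifted by i+1, so successive shifts are 1, 2, 3, ….
On mentor: m+1=n, e+2=g, n+3=q, t+4=x, o+5=t, r+6=x.

ngqxtx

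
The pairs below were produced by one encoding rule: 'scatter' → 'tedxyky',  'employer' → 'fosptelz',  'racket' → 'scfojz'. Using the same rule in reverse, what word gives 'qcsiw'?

In scatter: s→t is +1, c→e is +2, a→d is +3, t→x is +4 — the shift increases by 1 each position. The shift increases by 1 at each position, starting from +1: 1, 2, 3, ….
Undoing it on qcsiw: q−1=p, c−2=a, s−3=p, i−4=e, w−5=r.

paper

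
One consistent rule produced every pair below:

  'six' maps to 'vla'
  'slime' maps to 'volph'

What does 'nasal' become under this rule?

Compare letters: s→v is +3, i→l is +3, x→a is +3 — a constant shift. Every letter moves 3 places later in the alphabet, wrapping around z→a.
On nasal: n+3=q, a+3=d, s+3=v, a+3=d, l+3=o.

qdvdo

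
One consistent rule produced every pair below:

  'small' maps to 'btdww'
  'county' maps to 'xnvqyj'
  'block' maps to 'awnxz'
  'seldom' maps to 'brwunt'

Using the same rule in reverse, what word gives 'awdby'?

s(18)→b(1) and m(12)→t(19) fit y≡23x+3 (mod 26); the inverse of 23 mod 26 is 17. Each letter's alphabet position (a=0..z=25) is mapped through 23·x+3 mod 26 — an affine cipher.
Reversing it on awdby: a(0)→17·(0−3)≡1=b; w(22)→17·(22−3)≡11=l; d(3)→17·(3−3)≡0=a; b(1)→17·(1−3)≡18=s; y(24)→17·(24−3)≡19=t (all mod 26).

blast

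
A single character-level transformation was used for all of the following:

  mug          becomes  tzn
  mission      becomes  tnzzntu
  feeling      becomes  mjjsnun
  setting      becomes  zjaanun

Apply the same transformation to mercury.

The shift depends on letter class: consonant m→t is +7, but vowel u→z is +5. Two shifts are in play — +5 for a/e/i/o/u, +7 for every other letter.
For mercury: m(cons)+7=t, e(vowel)+5=j, r(cons)+7=y, c(cons)+7=j, u(vowel)+5=z, r(cons)+7=y, y(cons)+7=f.

tjyjzyf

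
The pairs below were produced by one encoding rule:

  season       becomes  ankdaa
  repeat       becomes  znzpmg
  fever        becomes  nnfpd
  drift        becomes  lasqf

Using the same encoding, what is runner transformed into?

zdxyqe

Each letter shifts forward by (position + 8), i.e. 8, 9, 10, … — the shift grows by one for each successive letter.
For runner: r+8=z, u+9=d, n+10=x, n+11=y, e+12=q, r+13=e.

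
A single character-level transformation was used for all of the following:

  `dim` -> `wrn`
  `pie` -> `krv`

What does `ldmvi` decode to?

Each pair mirrors across the alphabet (d↔w, i↔r, m↔n): positions sum to 25. Each letter is replaced by its mirror in the alphabet: a↔z, b↔y, c↔x, and so on (the Atbash cipher).
Decoding ldmvi: l↔o, d↔w, m↔n, v↔e, i↔r.

owner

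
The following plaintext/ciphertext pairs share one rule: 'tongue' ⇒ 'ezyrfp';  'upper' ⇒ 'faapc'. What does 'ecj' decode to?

try

Compare letters: t→e is +11, o→z is +11, n→y is +11 — a constant shift. Each letter is shifted forward by 11 in the alphabet (a Caesar shift of +11).
Decoding ecj: e−11=t, c−11=r, j−11=y.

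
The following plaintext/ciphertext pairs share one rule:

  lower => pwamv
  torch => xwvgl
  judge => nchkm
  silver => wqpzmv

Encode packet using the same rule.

tigomx

The shift depends on letter class: consonant l→p is +4, but vowel o→w is +8. The rule splits by letter class: vowels +8, consonants +4.
For packet: p(cons)+4=t, a(vowel)+8=i, c(cons)+4=g, k(cons)+4=o, e(vowel)+8=m, t(cons)+4=x.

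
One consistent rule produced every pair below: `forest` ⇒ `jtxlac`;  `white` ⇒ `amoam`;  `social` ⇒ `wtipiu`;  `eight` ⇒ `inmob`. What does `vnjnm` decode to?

ridge

Letter i (0-indexed) is shifted by i+4, so successive shifts are 4, 5, 6, ….
Decoding vnjnm: v−4=r, n−5=i, j−6=d, n−7=g, m−8=e.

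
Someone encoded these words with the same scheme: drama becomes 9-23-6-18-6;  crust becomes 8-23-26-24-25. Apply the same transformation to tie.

25-14-10

The number is (letter's place in the alphabet, a=1) + 5.
For tie: t=20→25, i=9→14, e=5→10.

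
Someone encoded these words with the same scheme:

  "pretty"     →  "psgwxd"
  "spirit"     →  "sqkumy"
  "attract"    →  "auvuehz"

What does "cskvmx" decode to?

In pretty: p→p is +0, r→s is +1, e→g is +2, t→w is +3 — the shift increases by 1 each position. Letter i (0-indexed) is shifted by i+0, so successive shifts are 0, 1, 2, ….
Decoding cskvmx: c−0=c, s−1=r, k−2=i, v−3=s, m−4=i, x−5=s.

crisis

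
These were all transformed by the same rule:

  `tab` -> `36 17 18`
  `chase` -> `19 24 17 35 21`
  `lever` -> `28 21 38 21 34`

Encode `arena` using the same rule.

Each letter is replaced by its alphabet position (a=1..z=26) + 16.
Applying it to arena: a=1→17, r=18→34, e=5→21, n=14→30, a=1→17.

17 34 21 30 17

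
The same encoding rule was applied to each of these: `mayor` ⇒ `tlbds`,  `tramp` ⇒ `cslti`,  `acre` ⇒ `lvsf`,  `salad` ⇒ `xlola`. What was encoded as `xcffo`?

Each letter's alphabet position (a=0..z=25) is mapped through 5·x+11 mod 26 — an affine cipher.
Decoding xcffo: x(23)→21·(23−11)≡18=s; c(2)→21·(2−11)≡19=t; f(5)→21·(5−11)≡4=e; f(5)→21·(5−11)≡4=e; o(14)→21·(14−11)≡11=l (all mod 26).

steel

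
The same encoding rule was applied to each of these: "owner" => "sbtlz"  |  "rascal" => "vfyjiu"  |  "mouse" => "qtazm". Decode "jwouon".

In owner: o→s is +4, w→b is +5, n→t is +6, e→l is +7 — the shift increases by 1 each position. Letter i (0-indexed) is shifted by i+4, so successive shifts are 4, 5, 6, ….
Reversing it on jwouon: j−4=f, w−5=r, o−6=i, u−7=n, o−8=g, n−9=e.

fringe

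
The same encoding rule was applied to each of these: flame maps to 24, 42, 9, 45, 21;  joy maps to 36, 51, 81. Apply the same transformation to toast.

Each letter becomes 3×(its alphabet position, a=1..z=26) + 6.
Applying it to toast: t=20→66, o=15→51, a=1→9, s=19→63, t=20→66.

66, 51, 9, 63, 66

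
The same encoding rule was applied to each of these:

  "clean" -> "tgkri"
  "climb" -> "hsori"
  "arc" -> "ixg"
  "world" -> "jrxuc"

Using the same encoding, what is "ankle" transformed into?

krqtg

The output letters match the input read backwards, each shifted +6: clean reversed is naelc. Read the word backwards and shift each letter +6.
On ankle: reverse → elkna; then shift: e+6=k, l+6=r, k+6=q, n+6=t, a+6=g.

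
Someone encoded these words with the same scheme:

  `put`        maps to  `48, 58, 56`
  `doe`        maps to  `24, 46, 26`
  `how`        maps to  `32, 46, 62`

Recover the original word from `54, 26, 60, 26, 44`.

p(#16)→48 and u(#21)→58: differences scale by 2, so n = 2·pos + 16. The formula is n = 2×(alphabet index, a=1) + 16.
Reversing it on 54, 26, 60, 26, 44: 54→(54−16)÷2=19=s, 26→(26−16)÷2=5=e, 60→(60−16)÷2=22=v, 26→(26−16)÷2=5=e, 44→(44−16)÷2=14=n.

seven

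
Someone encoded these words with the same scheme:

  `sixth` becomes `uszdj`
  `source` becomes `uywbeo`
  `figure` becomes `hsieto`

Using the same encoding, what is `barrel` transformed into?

dktbgv

Shifts by position in sixth: pos 0: s→u (+2), pos 1: i→s (+10), pos 2: x→z (+2), pos 3: t→d (+10) — repeating every 2. The shifts repeat in a cycle of length 2: positions 0,1,… shift by +2, +10, then the pattern repeats.
Applying it to barrel: b+2=d, a+10=k, r+2=t, r+10=b, e+2=g, l+10=v.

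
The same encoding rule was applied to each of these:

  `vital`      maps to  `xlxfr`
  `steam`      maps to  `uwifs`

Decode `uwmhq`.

The shift increases by 1 at each position, starting from +2: 2, 3, 4, ….
Undoing it on uwmhq: u−2=s, w−3=t, m−4=i, h−5=c, q−6=k.

stick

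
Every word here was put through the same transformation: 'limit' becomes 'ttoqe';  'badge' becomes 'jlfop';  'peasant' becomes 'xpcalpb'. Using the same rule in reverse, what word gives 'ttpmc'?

Shifts by position in limit: pos 0: l→t (+8), pos 1: i→t (+11), pos 2: m→o (+2), pos 3: i→q (+8), pos 4: t→e (+11) — repeating every 3. It's a Vigenère-style cipher with numeric key [8,11,2]: position i shifts by key[i mod 3].
Reversing it on ttpmc: t−8=l, t−11=i, p−2=n, m−8=e, c−11=r.

liner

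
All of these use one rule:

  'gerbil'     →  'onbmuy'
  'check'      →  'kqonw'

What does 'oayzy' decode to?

In gerbil: g→o is +8, e→n is +9, r→b is +10, b→m is +11 — the shift increases by 1 each position. Letter i (0-indexed) is shifted by i+8, so successive shifts are 8, 9, 10, ….
Undoing it on oayzy: o−8=g, a−9=r, y−10=o, z−11=o, y−12=m.

groom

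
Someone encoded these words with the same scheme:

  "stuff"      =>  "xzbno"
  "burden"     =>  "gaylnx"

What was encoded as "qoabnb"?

In stuff: s→x is +5, t→z is +6, u→b is +7, f→n is +8 — the shift increases by 1 each position. The shift increases by 1 at each position, starting from +5: 5, 6, 7, ….
Undoing it on qoabnb: q−5=l, o−6=i, a−7=t, b−8=t, n−9=e, b−10=r.

litter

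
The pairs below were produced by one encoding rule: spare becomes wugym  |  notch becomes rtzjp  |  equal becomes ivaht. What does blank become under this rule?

The shift increases by 1 at each position, starting from +4: 4, 5, 6, ….
Applying it to blank: b+4=f, l+5=q, a+6=g, n+7=u, k+8=s.

fqgus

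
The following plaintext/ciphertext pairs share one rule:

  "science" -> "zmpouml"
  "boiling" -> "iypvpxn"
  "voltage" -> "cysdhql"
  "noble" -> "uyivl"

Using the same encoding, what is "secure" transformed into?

zojeyo

It's a Vigenère-style cipher with numeric key [7,10]: position i shifts by key[i mod 2].
On secure: s+7=z, e+10=o, c+7=j, u+10=e, r+7=y, e+10=o.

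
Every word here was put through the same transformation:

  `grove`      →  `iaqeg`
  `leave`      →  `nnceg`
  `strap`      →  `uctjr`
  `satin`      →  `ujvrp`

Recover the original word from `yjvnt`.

Shifts by position in grove: pos 0: g→i (+2), pos 1: r→a (+9), pos 2: o→q (+2), pos 3: v→e (+9) — repeating every 2. It's a Vigenère-style cipher with numeric key [2,9]: position i shifts by key[i mod 2].
Decoding yjvnt: y−2=w, j−9=a, v−2=t, n−9=e, t−2=r.

water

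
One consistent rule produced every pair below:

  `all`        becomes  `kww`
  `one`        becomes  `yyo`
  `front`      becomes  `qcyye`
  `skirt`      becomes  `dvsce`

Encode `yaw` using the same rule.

jkh

The shift depends on letter class: consonant l→w is +11, but vowel a→k is +10. The rule splits by letter class: vowels +10, consonants +11.
On yaw: y(cons)+11=j, a(vowel)+10=k, w(cons)+11=h.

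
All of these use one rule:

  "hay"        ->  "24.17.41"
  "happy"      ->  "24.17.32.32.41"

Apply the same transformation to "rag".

h is letter #8 and maps to 24: an offset of 16. Each letter is replaced by its alphabet position (a=1..z=26) + 16.
On rag: r=18→34, a=1→17, g=7→23.

34.17.23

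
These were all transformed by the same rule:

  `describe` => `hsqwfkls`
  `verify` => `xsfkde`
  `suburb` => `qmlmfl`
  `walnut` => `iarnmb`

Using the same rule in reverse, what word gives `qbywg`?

d(3)→h(7) and e(4)→s(18) fit y≡11x+0 (mod 26); the inverse of 11 mod 26 is 19. This is an affine cipher: with a=0,…,z=25, each position x becomes (11x+0) mod 26.
Reversing it on qbywg: q(16)→19·(16−0)≡18=s; b(1)→19·(1−0)≡19=t; y(24)→19·(24−0)≡14=o; w(22)→19·(22−0)≡2=c; g(6)→19·(6−0)≡10=k (all mod 26).

stock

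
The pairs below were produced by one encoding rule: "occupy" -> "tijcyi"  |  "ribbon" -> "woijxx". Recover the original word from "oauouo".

jungle

In occupy: o→t is +5, c→i is +6, c→j is +7, u→c is +8 — the shift increases by 1 each position. Each letter shifts forward by (position + 5), i.e. 5, 6, 7, … — the shift grows by one for each successive letter.
Reversing it on oauouo: o−5=j, a−6=u, u−7=n, o−8=g, u−9=l, o−10=e.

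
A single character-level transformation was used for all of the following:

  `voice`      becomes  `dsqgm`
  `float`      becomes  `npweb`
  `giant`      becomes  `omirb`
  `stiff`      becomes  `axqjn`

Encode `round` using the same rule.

zscrl

Shifts by position in voice: pos 0: v→d (+8), pos 1: o→s (+4), pos 2: i→q (+8), pos 3: c→g (+4) — repeating every 2. It's a Vigenère-style cipher with numeric key [8,4]: position i shifts by key[i mod 2].
On round: r+8=z, o+4=s, u+8=c, n+4=r, d+8=l.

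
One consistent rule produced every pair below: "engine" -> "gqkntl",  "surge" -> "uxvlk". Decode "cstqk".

In engine: e→g is +2, n→q is +3, g→k is +4, i→n is +5 — the shift increases by 1 each position. The shift increases by 1 at each position, starting from +2: 2, 3, 4, ….
Reversing it on cstqk: c−2=a, s−3=p, t−4=p, q−5=l, k−6=e.

apple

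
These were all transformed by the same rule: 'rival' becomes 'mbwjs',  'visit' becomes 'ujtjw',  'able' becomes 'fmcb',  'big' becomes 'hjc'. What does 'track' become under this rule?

ldbsu

The output letters match the input read backwards, each shifted +1: rival reversed is lavir. Read the word backwards and shift each letter +1.
For track: reverse → kcart; then shift: k+1=l, c+1=d, a+1=b, r+1=s, t+1=u.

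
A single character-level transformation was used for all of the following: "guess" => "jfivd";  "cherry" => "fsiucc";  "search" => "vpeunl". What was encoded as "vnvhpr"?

screen

A repeating key of period 3 is used — shifts +3, +11, +4 over and over.
Decoding vnvhpr: v−3=s, n−11=c, v−4=r, h−3=e, p−11=e, r−4=n.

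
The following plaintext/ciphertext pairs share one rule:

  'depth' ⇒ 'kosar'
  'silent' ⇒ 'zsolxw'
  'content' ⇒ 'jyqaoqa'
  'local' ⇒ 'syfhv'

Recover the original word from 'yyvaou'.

Shifts by position in depth: pos 0: d→k (+7), pos 1: e→o (+10), pos 2: p→s (+3), pos 3: t→a (+7), pos 4: h→r (+10) — repeating every 3. The shifts repeat in a cycle of length 3: positions 0,1,… shift by +7, +10, +3, then the pattern repeats.
Decoding yyvaou: y−7=r, y−10=o, v−3=s, a−7=t, o−10=e, u−3=r.

roster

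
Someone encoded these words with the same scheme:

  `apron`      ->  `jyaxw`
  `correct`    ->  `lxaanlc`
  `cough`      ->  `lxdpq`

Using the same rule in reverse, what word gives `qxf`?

Compare letters: a→j is +9, p→y is +9, r→a is +9 — a constant shift. This is a Caesar cipher with shift 9.
Undoing it on qxf: q−9=h, x−9=o, f−9=w.

how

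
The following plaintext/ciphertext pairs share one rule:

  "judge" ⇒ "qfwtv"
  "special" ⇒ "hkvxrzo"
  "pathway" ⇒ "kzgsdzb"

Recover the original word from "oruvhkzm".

Each pair mirrors across the alphabet (j↔q, u↔f, d↔w): positions sum to 25. This is the alphabet-reversal cipher (Atbash): a becomes z, b becomes y, etc.
Reversing it on oruvhkzm: o↔l, r↔i, u↔f, v↔e, h↔s, k↔p, z↔a, m↔n.

lifespan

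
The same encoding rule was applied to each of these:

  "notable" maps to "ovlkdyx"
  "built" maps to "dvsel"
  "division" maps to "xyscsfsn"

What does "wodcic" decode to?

The output letters match the input read backwards, each shifted +10: notable reversed is elbaton. Two steps: reverse the string, then apply a Caesar shift of +10.
Reversing it on wodcic: shift back: w−10=m, o−10=e, d−10=t, c−10=s, i−10=y, c−10=s → metsys; then reverse → system.

system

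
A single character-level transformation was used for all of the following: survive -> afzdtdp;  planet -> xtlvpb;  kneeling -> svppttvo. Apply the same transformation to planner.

xtlvvpz

The rule splits by letter class: vowels +11, consonants +8.
On planner: p(cons)+8=x, l(cons)+8=t, a(vowel)+11=l, n(cons)+8=v, n(cons)+8=v, e(vowel)+11=p, r(cons)+8=z.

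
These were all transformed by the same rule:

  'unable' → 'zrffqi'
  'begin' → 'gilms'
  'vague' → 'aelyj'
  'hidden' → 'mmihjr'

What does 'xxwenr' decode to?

strain

The shifts repeat in a cycle of length 2: positions 0,1,… shift by +5, +4, then the pattern repeats.
Undoing it on xxwenr: x−5=s, x−4=t, w−5=r, e−4=a, n−5=i, r−4=n.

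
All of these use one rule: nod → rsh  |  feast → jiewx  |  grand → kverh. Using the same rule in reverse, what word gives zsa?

Each letter is shifted forward by 4 in the alphabet (a Caesar shift of +4).
Reversing it on zsa: z−4=v, s−4=o, a−4=w.

vow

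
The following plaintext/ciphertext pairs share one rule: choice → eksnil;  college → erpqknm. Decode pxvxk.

nurse

In choice: c→e is +2, h→k is +3, o→s is +4, i→n is +5 — the shift increases by 1 each position. Each letter shifts forward by (position + 2), i.e. 2, 3, 4, … — the shift grows by one for each successive letter.
Undoing it on pxvxk: p−2=n, x−3=u, v−4=r, x−5=s, k−6=e.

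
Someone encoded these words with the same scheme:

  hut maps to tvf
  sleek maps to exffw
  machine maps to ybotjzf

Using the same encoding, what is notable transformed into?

zpfbnxf

The shift depends on letter class: consonant h→t is +12, but vowel u→v is +1. Two shifts are in play — +1 for a/e/i/o/u, +12 for every other letter.
Applying it to notable: n(cons)+12=z, o(vowel)+1=p, t(cons)+12=f, a(vowel)+1=b, b(cons)+12=n, l(cons)+12=x, e(vowel)+1=f.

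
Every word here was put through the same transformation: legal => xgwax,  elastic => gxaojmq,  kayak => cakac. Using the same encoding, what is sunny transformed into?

oennk

l(11)→x(23) and e(4)→g(6) fit y≡21x+0 (mod 26); the inverse of 21 mod 26 is 5. Each letter's alphabet position (a=0..z=25) is mapped through 21·x+0 mod 26 — an affine cipher.
On sunny: s(18)→21·18+0≡14=o; u(20)→21·20+0≡4=e; n(13)→21·13+0≡13=n; n(13)→21·13+0≡13=n; y(24)→21·24+0≡10=k (all mod 26).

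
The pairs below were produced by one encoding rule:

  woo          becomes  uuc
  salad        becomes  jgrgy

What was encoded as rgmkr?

The output letters match the input read backwards, each shifted +6: woo reversed is oow. The word is reversed, then every letter is shifted forward by 6.
Decoding rgmkr: shift back: r−6=l, g−6=a, m−6=g, k−6=e, r−6=l → lagel; then reverse → legal.

legal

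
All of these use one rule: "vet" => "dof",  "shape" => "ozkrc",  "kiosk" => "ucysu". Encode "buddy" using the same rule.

innel

The output letters match the input read backwards, each shifted +10: vet reversed is tev. The word is reversed, then every letter is shifted forward by 10.
Applying it to buddy: reverse → yddub; then shift: y+10=i, d+10=n, d+10=n, u+10=e, b+10=l.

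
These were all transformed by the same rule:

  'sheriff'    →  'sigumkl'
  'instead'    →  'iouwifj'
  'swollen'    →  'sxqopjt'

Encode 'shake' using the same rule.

Each letter shifts forward by its position index (0, 1, 2, …) — the shift grows by one for each successive letter.
For shake: s+0=s, h+1=i, a+2=c, k+3=n, e+4=i.

sicni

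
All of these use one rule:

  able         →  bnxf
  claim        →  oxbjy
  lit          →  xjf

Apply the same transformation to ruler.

dvxfd

The shift depends on letter class: consonant b→n is +12, but vowel a→b is +1. Vowels shift forward by 1 and consonants shift forward by 12.
On ruler: r(cons)+12=d, u(vowel)+1=v, l(cons)+12=x, e(vowel)+1=f, r(cons)+12=d.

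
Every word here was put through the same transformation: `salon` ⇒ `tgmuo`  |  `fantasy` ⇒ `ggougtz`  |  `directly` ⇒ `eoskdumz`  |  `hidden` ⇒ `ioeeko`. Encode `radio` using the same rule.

sgeou

The shift depends on letter class: consonant s→t is +1, but vowel a→g is +6. The rule splits by letter class: vowels +6, consonants +1.
Applying it to radio: r(cons)+1=s, a(vowel)+6=g, d(cons)+1=e, i(vowel)+6=o, o(vowel)+6=u.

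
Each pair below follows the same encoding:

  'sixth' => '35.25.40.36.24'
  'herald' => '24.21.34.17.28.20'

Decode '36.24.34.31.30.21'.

s is letter #19 and maps to 35: an offset of 16. The number is (letter's place in the alphabet, a=1) + 16.
Undoing it on 36.24.34.31.30.21: 36→(36−16)÷1=20=t, 24→(24−16)÷1=8=h, 34→(34−16)÷1=18=r, 31→(31−16)÷1=15=o, 30→(30−16)÷1=14=n, 21→(21−16)÷1=5=e.

throne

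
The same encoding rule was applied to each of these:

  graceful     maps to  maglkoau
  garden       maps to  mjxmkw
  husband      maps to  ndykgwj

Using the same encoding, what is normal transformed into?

Shifts by position in graceful: pos 0: g→m (+6), pos 1: r→a (+9), pos 2: a→g (+6), pos 3: c→l (+9) — repeating every 2. The shifts repeat in a cycle of length 2: positions 0,1,… shift by +6, +9, then the pattern repeats.
On normal: n+6=t, o+9=x, r+6=x, m+9=v, a+6=g, l+9=u.

txxvgu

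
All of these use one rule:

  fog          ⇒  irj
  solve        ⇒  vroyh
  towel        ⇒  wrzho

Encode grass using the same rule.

Compare letters: f→i is +3, o→r is +3, g→j is +3 — a constant shift. Each letter is shifted forward by 3 in the alphabet (a Caesar shift of +3).
On grass: g+3=j, r+3=u, a+3=d, s+3=v, s+3=v.

judvv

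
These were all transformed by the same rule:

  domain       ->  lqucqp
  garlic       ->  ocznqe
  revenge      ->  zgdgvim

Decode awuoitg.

Shifts by position in domain: pos 0: d→l (+8), pos 1: o→q (+2), pos 2: m→u (+8), pos 3: a→c (+2) — repeating every 2. A repeating key of period 2 is used — shifts +8, +2 over and over.
Reversing it on awuoitg: a−8=s, w−2=u, u−8=m, o−2=m, i−8=a, t−2=r, g−8=y.

summary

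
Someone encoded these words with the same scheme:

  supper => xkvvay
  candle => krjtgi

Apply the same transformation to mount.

The output letters match the input read backwards, each shifted +6: supper reversed is reppus. Read the word backwards and shift each letter +6.
On mount: reverse → tnuom; then shift: t+6=z, n+6=t, u+6=a, o+6=u, m+6=s.

ztaus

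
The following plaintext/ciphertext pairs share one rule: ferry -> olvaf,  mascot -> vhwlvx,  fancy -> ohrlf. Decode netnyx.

A repeating key of period 3 is used — shifts +9, +7, +4 over and over.
Reversing it on netnyx: n−9=e, e−7=x, t−4=p, n−9=e, y−7=r, x−4=t.

expert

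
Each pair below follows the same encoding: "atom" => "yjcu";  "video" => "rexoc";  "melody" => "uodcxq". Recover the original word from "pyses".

Each letter's alphabet position (a=0..z=25) is mapped through 17·x+24 mod 26 — an affine cipher.
Reversing it on pyses: p(15)→23·(15−24)≡1=b; y(24)→23·(24−24)≡0=a; s(18)→23·(18−24)≡18=s; e(4)→23·(4−24)≡8=i; s(18)→23·(18−24)≡18=s (all mod 26).

basis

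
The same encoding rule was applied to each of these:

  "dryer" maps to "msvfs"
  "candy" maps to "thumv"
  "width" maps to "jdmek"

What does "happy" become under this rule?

khggv

d(3)→m(12) and r(17)→s(18) fit y≡19x+7 (mod 26); the inverse of 19 mod 26 is 11. This is an affine cipher: with a=0,…,z=25, each position x becomes (19x+7) mod 26.
On happy: h(7)→19·7+7≡10=k; a(0)→19·0+7≡7=h; p(15)→19·15+7≡6=g; p(15)→19·15+7≡6=g; y(24)→19·24+7≡21=v (all mod 26).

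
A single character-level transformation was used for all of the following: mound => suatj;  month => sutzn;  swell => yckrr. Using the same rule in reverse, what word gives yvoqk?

It's a constant shift of +6 (ROT6).
Undoing it on yvoqk: y−6=s, v−6=p, o−6=i, q−6=k, k−6=e.

spike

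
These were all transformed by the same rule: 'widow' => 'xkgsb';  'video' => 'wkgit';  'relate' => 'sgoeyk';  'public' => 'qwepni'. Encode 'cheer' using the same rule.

djhiw

In widow: w→x is +1, i→k is +2, d→g is +3, o→s is +4 — the shift increases by 1 each position. Each letter shifts forward by (position + 1), i.e. 1, 2, 3, … — the shift grows by one for each successive letter.
For cheer: c+1=d, h+2=j, e+3=h, e+4=i, r+5=w.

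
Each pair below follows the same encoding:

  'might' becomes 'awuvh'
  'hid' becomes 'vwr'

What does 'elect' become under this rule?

Every letter moves 14 places later in the alphabet, wrapping around z→a.
On elect: e+14=s, l+14=z, e+14=s, c+14=q, t+14=h.

szsqh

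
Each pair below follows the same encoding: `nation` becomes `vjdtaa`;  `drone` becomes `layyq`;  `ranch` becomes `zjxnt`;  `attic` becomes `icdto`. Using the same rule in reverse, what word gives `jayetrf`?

brother

In nation: n→v is +8, a→j is +9, t→d is +10, i→t is +11 — the shift increases by 1 each position. Letter i (0-indexed) is shifted by i+8, so successive shifts are 8, 9, 10, ….
Decoding jayetrf: j−8=b, a−9=r, y−10=o, e−11=t, t−12=h, r−13=e, f−14=r.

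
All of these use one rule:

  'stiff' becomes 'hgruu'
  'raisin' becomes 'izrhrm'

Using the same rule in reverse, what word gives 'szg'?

Each pair mirrors across the alphabet (s↔h, t↔g, i↔r): positions sum to 25. Each letter is replaced by its mirror in the alphabet: a↔z, b↔y, c↔x, and so on (the Atbash cipher).
Decoding szg: s↔h, z↔a, g↔t.

hat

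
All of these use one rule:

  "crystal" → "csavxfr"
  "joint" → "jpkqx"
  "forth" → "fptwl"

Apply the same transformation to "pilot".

The shift increases by 1 at each position, starting from +0: 0, 1, 2, ….
Applying it to pilot: p+0=p, i+1=j, l+2=n, o+3=r, t+4=x.

pjnrx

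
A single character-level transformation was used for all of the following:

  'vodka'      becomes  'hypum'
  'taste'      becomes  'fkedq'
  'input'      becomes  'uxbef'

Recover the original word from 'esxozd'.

A repeating key of period 2 is used — shifts +12, +10 over and over.
Decoding esxozd: e−12=s, s−10=i, x−12=l, o−10=e, z−12=n, d−10=t.

silent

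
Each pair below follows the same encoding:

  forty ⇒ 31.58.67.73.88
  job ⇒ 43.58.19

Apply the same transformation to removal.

67.28.52.58.79.16.49

f(#6)→31 and o(#15)→58: differences scale by 3, so n = 3·pos + 13. With a=1..z=26, the number is 3·pos + 13.
Applying it to removal: r=18→67, e=5→28, m=13→52, o=15→58, v=22→79, a=1→16, l=12→49.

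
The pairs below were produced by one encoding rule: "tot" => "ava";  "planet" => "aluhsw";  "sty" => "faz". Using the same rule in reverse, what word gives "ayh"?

The output letters match the input read backwards, each shifted +7: tot reversed is tot. Read the word backwards and shift each letter +7.
Decoding ayh: shift back: a−7=t, y−7=r, h−7=a → tra; then reverse → art.

art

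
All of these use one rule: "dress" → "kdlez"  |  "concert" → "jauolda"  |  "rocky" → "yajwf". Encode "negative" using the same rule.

uqnmaucq

A repeating key of period 2 is used — shifts +7, +12 over and over.
Applying it to negative: n+7=u, e+12=q, g+7=n, a+12=m, t+7=a, i+12=u, v+7=c, e+12=q.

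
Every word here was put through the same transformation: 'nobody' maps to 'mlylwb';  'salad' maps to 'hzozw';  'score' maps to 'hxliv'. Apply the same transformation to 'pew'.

Each pair mirrors across the alphabet (n↔m, o↔l, b↔y): positions sum to 25. This is the alphabet-reversal cipher (Atbash): a becomes z, b becomes y, etc.
Applying it to pew: p↔k, e↔v, w↔d.

kvd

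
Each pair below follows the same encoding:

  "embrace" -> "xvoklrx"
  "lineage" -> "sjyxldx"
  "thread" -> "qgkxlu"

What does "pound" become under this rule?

ebtyu

Treating letters as 0–25, the rule is x ↦ 3x + 11 (mod 26).
On pound: p(15)→3·15+11≡4=e; o(14)→3·14+11≡1=b; u(20)→3·20+11≡19=t; n(13)→3·13+11≡24=y; d(3)→3·3+11≡20=u (all mod 26).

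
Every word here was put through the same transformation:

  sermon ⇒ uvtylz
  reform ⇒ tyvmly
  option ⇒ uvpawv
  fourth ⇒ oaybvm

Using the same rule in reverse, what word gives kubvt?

The word is reversed, then every letter is shifted forward by 7.
Reversing it on kubvt: shift back: k−7=d, u−7=n, b−7=u, v−7=o, t−7=m → dnuom; then reverse → mound.

mound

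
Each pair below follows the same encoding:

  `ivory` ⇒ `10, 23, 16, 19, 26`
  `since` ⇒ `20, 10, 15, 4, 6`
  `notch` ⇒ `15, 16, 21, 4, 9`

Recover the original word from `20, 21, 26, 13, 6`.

style

i is letter #9 and maps to 10: an offset of 1. Letters become their 1-based position plus 1 (so a→2, b→3, …).
Undoing it on 20, 21, 26, 13, 6: 20→(20−1)÷1=19=s, 21→(21−1)÷1=20=t, 26→(26−1)÷1=25=y, 13→(13−1)÷1=12=l, 6→(6−1)÷1=5=e.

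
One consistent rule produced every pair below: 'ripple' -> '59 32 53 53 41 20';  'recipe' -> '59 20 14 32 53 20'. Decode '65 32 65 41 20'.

Each letter becomes 3×(its alphabet position, a=1..z=26) + 5.
Undoing it on 65 32 65 41 20: 65→(65−5)÷3=20=t, 32→(32−5)÷3=9=i, 65→(65−5)÷3=20=t, 41→(41−5)÷3=12=l, 20→(20−5)÷3=5=e.

title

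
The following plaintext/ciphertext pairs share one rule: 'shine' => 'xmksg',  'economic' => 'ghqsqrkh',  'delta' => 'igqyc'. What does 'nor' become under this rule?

sqw

The shift depends on letter class: consonant s→x is +5, but vowel i→k is +2. Two shifts are in play — +2 for a/e/i/o/u, +5 for every other letter.
On nor: n(cons)+5=s, o(vowel)+2=q, r(cons)+5=w.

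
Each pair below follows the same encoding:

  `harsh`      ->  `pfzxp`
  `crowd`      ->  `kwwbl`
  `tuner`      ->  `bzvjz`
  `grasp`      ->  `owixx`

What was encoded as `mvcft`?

equal

Shifts by position in harsh: pos 0: h→p (+8), pos 1: a→f (+5), pos 2: r→z (+8), pos 3: s→x (+5) — repeating every 2. It's a Vigenère-style cipher with numeric key [8,5]: position i shifts by key[i mod 2].
Undoing it on mvcft: m−8=e, v−5=q, c−8=u, f−5=a, t−8=l.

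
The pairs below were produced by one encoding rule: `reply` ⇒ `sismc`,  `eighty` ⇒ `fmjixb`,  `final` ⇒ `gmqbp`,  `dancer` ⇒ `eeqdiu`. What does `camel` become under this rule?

It's a Vigenère-style cipher with numeric key [1,4,3]: position i shifts by key[i mod 3].
For camel: c+1=d, a+4=e, m+3=p, e+1=f, l+4=p.

depfp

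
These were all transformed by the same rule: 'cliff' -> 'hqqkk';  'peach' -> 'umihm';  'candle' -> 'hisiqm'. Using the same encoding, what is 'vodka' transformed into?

The shift depends on letter class: consonant c→h is +5, but vowel i→q is +8. Vowels shift forward by 8 and consonants shift forward by 5.
For vodka: v(cons)+5=a, o(vowel)+8=w, d(cons)+5=i, k(cons)+5=p, a(vowel)+8=i.

awipi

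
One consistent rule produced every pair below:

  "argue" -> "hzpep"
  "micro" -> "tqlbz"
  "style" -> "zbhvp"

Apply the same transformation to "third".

The shift increases by 1 at each position, starting from +7: 7, 8, 9, ….
On third: t+7=a, h+8=p, i+9=r, r+10=b, d+11=o.

aprbo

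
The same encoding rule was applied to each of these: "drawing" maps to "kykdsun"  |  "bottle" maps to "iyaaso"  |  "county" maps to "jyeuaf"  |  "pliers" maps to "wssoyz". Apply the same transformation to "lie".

The shift depends on letter class: consonant d→k is +7, but vowel a→k is +10. The rule splits by letter class: vowels +10, consonants +7.
On lie: l(cons)+7=s, i(vowel)+10=s, e(vowel)+10=o.

sso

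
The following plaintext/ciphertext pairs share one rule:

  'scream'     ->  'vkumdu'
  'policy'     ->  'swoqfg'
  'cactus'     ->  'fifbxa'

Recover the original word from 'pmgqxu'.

medium

The shifts repeat in a cycle of length 2: positions 0,1,… shift by +3, +8, then the pattern repeats.
Undoing it on pmgqxu: p−3=m, m−8=e, g−3=d, q−8=i, x−3=u, u−8=m.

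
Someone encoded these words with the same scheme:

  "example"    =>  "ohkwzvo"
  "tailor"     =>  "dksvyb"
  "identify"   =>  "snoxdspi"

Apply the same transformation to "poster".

zycdob

Every letter moves 10 places later in the alphabet, wrapping around z→a.
For poster: p+10=z, o+10=y, s+10=c, t+10=d, e+10=o, r+10=b.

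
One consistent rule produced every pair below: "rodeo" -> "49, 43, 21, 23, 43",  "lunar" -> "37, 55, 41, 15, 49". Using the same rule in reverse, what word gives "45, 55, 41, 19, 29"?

punch

With a=1..z=26, the number is 2·pos + 13.
Decoding 45, 55, 41, 19, 29: 45→(45−13)÷2=16=p, 55→(55−13)÷2=21=u, 41→(41−13)÷2=14=n, 19→(19−13)÷2=3=c, 29→(29−13)÷2=8=h.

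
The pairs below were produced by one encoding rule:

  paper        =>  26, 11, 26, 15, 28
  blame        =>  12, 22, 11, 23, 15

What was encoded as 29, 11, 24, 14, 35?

sandy

p is letter #16 and maps to 26: an offset of 10. The number is (letter's place in the alphabet, a=1) + 10.
Reversing it on 29, 11, 24, 14, 35: 29→(29−10)÷1=19=s, 11→(11−10)÷1=1=a, 24→(24−10)÷1=14=n, 14→(14−10)÷1=4=d, 35→(35−10)÷1=25=y.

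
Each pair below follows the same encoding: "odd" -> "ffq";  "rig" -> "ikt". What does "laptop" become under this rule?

The output letters match the input read backwards, each shifted +2: odd reversed is ddo. Read the word backwards and shift each letter +2.
Applying it to laptop: reverse → potpal; then shift: p+2=r, o+2=q, t+2=v, p+2=r, a+2=c, l+2=n.

rqvrcn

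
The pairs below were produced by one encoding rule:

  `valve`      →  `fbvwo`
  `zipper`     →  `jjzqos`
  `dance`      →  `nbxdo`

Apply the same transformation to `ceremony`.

Shifts by position in valve: pos 0: v→f (+10), pos 1: a→b (+1), pos 2: l→v (+10), pos 3: v→w (+1) — repeating every 2. The shifts repeat in a cycle of length 2: positions 0,1,… shift by +10, +1, then the pattern repeats.
Applying it to ceremony: c+10=m, e+1=f, r+10=b, e+1=f, m+10=w, o+1=p, n+10=x, y+1=z.

mfbfwpxz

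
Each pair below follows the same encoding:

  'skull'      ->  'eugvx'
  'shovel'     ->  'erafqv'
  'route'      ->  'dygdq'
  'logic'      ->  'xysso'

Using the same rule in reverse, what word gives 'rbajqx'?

Shifts by position in skull: pos 0: s→e (+12), pos 1: k→u (+10), pos 2: u→g (+12), pos 3: l→v (+10) — repeating every 2. A repeating key of period 2 is used — shifts +12, +10 over and over.
Undoing it on rbajqx: r−12=f, b−10=r, a−12=o, j−10=z, q−12=e, x−10=n.

frozen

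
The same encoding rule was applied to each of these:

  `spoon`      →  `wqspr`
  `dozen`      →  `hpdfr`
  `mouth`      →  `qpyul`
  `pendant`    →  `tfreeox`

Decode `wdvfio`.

A repeating key of period 2 is used — shifts +4, +1 over and over.
Reversing it on wdvfio: w−4=s, d−1=c, v−4=r, f−1=e, i−4=e, o−1=n.

screen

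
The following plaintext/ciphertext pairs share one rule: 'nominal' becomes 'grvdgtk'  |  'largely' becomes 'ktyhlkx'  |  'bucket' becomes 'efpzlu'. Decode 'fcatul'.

update

n(13)→g(6) and o(14)→r(17) fit y≡11x+19 (mod 26); the inverse of 11 mod 26 is 19. This is an affine cipher: with a=0,…,z=25, each position x becomes (11x+19) mod 26.
Decoding fcatul: f(5)→19·(5−19)≡20=u; c(2)→19·(2−19)≡15=p; a(0)→19·(0−19)≡3=d; t(19)→19·(19−19)≡0=a; u(20)→19·(20−19)≡19=t; l(11)→19·(11−19)≡4=e (all mod 26).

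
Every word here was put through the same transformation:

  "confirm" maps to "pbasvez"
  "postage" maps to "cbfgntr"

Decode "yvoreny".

liberal

Compare letters: c→p is +13, o→b is +13, n→a is +13 — a constant shift. This is a Caesar cipher with shift 13.
Decoding yvoreny: y−13=l, v−13=i, o−13=b, r−13=e, e−13=r, n−13=a, y−13=l.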